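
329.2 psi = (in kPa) 2270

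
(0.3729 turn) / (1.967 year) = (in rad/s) 3.777e-08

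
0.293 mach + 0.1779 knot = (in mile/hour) 223.4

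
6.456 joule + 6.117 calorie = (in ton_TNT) 7.66e-09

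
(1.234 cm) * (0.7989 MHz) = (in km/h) 3.549e+04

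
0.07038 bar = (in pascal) 7038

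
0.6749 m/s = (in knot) 1.312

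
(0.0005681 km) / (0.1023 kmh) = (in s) 19.99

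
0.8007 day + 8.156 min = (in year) 0.002209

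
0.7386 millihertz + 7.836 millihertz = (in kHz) 8.575e-06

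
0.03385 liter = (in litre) 0.03385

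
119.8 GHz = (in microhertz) 1.198e+17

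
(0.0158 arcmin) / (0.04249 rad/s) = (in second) 0.0001082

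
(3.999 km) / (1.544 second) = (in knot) 5035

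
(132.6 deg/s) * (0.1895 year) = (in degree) 7.924e+08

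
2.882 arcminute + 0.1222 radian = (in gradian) 7.833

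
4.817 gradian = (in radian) 0.07567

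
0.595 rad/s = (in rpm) 5.682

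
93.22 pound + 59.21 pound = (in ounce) 2439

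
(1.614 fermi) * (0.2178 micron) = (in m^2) 3.515e-22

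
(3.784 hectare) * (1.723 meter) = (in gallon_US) 1.722e+07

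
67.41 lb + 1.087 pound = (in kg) 31.07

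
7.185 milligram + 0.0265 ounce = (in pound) 0.001672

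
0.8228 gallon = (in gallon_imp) 0.6851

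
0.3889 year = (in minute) 2.044e+05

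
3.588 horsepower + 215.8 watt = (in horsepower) 3.877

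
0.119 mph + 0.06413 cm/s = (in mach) 0.0001581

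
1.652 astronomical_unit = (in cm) 2.471e+13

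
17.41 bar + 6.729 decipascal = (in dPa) 1.741e+07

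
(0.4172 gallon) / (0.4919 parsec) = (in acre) 2.571e-23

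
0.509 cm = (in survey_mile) 3.163e-06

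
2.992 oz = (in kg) 0.08482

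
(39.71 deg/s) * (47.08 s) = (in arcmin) 1.122e+05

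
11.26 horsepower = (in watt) 8397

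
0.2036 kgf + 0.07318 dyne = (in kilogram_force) 0.2036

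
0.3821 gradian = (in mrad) 6.002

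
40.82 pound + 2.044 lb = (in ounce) 685.8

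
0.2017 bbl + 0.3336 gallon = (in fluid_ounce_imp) 1173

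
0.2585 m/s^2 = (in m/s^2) 0.2585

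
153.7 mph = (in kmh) 247.4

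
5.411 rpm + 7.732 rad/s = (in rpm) 79.25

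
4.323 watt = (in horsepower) 0.005797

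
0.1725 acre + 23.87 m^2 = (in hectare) 0.0722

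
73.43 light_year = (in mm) 6.947e+20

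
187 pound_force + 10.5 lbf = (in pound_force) 197.5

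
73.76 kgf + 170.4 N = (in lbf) 200.9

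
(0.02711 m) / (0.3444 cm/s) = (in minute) 0.1312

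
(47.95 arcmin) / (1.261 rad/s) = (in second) 0.01106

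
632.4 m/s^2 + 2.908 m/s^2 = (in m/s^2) 635.3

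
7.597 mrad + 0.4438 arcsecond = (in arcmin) 26.12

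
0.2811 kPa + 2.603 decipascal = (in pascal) 281.4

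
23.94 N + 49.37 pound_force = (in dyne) 2.435e+07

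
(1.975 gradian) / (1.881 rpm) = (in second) 0.1575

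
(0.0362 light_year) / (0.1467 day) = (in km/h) 9.727e+10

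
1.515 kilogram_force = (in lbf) 3.34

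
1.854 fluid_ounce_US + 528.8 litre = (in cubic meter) 0.5289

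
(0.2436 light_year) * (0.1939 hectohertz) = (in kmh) 1.609e+17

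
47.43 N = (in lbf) 10.66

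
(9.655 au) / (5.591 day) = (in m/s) 2.99e+06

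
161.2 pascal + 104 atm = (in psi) 1528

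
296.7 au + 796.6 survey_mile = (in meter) 4.439e+13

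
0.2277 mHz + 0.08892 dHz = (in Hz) 0.00912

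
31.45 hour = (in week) 0.1872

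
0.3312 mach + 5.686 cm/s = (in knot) 219.3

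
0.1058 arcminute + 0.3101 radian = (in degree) 17.77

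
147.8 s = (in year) 4.687e-06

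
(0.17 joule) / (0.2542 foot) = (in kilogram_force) 0.2237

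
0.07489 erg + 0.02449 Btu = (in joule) 25.84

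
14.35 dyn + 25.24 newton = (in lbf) 5.674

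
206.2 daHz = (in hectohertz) 20.62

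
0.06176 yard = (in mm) 56.47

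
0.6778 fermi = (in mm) 6.778e-13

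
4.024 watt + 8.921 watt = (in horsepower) 0.01736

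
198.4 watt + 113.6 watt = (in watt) 312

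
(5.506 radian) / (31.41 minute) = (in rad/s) 0.002922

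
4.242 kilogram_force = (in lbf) 9.352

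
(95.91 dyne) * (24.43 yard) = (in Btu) 2.031e-05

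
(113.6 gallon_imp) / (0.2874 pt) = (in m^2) 5094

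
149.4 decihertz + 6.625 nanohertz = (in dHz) 149.4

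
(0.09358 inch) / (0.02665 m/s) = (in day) 1.032e-06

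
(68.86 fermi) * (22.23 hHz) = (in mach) 4.496e-13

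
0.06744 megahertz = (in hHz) 674.4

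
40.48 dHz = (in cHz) 404.8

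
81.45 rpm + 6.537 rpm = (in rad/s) 9.214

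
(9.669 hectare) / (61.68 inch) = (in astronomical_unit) 4.126e-07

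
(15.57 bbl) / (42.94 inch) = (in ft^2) 24.43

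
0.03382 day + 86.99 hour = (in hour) 87.8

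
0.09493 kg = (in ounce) 3.349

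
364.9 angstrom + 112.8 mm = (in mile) 7.009e-05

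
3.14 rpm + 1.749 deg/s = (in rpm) 3.431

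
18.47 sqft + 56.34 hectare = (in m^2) 5.634e+05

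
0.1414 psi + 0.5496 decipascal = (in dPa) 9750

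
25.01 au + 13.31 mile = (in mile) 2.325e+09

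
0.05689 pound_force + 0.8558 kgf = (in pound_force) 1.944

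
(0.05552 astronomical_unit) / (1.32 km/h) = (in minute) 3.775e+08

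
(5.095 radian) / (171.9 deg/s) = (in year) 5.385e-08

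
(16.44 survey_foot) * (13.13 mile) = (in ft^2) 1.14e+06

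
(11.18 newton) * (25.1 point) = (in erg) 9.9e+05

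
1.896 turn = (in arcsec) 2.457e+06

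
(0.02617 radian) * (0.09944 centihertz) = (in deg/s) 0.001491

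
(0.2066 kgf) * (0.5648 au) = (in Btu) 1.623e+08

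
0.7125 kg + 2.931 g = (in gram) 715.4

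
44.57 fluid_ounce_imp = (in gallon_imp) 0.2786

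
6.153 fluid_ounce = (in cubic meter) 0.000182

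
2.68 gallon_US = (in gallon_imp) 2.232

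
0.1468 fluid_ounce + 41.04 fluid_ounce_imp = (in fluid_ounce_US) 39.58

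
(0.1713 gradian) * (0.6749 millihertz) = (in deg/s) 0.000104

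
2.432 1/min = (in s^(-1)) 0.04053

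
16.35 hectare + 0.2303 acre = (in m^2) 1.644e+05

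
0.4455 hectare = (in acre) 1.101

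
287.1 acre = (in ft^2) 1.251e+07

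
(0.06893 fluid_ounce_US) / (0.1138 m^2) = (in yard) 1.959e-05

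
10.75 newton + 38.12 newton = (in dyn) 4.887e+06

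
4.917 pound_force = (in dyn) 2.187e+06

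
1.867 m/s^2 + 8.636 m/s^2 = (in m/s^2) 10.5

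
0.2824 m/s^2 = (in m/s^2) 0.2824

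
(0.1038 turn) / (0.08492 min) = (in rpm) 1.222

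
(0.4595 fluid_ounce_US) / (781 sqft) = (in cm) 1.873e-05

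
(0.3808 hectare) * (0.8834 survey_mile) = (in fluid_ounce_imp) 1.905e+11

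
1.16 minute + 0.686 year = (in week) 35.77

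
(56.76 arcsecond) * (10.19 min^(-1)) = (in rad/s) 4.673e-05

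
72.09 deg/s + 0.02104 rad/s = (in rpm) 12.22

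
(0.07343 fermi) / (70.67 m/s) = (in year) 3.295e-26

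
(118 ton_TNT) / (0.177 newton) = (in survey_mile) 1.733e+09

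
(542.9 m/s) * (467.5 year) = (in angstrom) 8.004e+22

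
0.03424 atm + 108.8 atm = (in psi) 1599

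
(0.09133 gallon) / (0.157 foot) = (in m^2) 0.007225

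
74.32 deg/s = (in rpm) 12.39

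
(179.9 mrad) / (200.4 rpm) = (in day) 9.922e-08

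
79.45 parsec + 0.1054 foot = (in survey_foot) 8.043e+18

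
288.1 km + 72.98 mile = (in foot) 1.331e+06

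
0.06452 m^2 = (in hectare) 6.452e-06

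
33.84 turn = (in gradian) 1.354e+04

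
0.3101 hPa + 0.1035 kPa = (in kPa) 0.1345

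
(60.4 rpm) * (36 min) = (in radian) 1.366e+04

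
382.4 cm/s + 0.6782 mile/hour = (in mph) 9.232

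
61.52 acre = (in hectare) 24.9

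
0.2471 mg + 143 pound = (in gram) 6.486e+04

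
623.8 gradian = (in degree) 561.4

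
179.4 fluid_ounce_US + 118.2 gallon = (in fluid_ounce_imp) 1.593e+04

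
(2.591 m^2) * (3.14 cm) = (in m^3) 0.08136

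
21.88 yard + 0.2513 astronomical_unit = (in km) 3.759e+07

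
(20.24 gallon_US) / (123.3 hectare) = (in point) 0.0001761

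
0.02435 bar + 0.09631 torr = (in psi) 0.355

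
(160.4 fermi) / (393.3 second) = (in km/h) 1.468e-15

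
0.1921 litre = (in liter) 0.1921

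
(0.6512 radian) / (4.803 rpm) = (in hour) 0.0003596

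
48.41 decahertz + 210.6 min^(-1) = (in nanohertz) 4.876e+11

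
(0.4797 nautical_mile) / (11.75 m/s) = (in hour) 0.021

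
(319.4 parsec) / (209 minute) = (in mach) 2.308e+12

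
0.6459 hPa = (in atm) 0.0006375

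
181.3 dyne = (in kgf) 0.0001849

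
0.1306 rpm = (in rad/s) 0.01368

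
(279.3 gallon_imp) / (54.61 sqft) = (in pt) 709.4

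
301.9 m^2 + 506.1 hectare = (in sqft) 5.448e+07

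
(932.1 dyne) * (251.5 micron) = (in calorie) 5.603e-07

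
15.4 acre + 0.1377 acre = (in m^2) 6.288e+04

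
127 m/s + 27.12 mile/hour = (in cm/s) 1.391e+04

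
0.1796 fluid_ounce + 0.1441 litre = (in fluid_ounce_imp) 5.259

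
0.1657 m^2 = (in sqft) 1.784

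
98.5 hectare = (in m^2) 9.85e+05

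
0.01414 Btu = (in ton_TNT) 3.566e-09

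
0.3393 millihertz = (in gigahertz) 3.393e-13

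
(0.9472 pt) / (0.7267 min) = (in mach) 2.251e-08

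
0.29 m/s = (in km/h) 1.044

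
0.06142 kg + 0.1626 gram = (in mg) 6.158e+04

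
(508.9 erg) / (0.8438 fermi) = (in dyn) 6.031e+15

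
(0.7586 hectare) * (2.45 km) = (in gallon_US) 4.91e+09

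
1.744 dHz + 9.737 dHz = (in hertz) 1.148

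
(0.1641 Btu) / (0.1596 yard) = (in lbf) 266.7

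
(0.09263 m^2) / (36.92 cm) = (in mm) 250.9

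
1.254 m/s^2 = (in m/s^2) 1.254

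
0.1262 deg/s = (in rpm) 0.02103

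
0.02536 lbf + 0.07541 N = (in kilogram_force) 0.01919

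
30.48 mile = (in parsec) 1.59e-12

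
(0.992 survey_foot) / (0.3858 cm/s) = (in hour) 0.02177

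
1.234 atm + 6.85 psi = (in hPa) 1723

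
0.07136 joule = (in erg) 7.136e+05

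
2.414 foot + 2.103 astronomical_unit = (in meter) 3.146e+11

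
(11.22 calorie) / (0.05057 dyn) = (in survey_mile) 5.768e+04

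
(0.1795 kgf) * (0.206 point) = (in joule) 0.0001279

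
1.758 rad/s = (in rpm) 16.79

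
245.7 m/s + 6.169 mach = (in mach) 6.891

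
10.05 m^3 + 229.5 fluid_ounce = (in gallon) 2657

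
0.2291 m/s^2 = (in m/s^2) 0.2291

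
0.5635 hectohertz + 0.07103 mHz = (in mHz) 5.635e+04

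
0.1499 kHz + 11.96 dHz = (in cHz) 1.511e+04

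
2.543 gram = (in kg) 0.002543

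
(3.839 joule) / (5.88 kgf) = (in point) 188.7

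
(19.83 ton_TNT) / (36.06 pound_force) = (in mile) 3.214e+05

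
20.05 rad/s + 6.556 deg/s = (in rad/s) 20.16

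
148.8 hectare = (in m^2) 1.488e+06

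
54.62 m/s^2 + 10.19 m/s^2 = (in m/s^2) 64.81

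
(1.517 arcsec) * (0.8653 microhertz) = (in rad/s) 6.364e-12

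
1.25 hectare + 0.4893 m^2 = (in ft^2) 1.346e+05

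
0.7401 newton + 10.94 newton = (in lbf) 2.626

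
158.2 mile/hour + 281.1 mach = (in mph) 2.143e+05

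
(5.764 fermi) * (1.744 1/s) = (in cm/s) 1.005e-12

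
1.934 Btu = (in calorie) 487.7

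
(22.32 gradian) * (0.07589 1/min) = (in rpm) 0.004235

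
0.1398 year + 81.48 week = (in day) 621.4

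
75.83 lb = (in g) 3.44e+04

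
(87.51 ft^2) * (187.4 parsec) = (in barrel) 2.957e+20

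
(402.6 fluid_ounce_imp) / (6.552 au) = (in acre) 2.884e-18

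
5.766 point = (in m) 0.002034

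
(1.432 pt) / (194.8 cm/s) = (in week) 4.288e-10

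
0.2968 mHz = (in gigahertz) 2.968e-13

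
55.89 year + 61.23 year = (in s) 3.693e+09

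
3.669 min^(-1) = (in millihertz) 61.15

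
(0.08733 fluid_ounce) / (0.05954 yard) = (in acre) 1.172e-08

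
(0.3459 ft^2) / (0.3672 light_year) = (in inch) 3.642e-16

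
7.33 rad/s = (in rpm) 70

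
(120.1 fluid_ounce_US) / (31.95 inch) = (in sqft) 0.04711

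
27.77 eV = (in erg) 4.449e-11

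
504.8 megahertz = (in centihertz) 5.048e+10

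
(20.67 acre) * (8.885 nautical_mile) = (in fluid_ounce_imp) 4.844e+13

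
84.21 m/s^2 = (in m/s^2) 84.21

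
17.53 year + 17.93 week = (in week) 932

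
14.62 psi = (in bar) 1.008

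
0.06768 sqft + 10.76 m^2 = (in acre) 0.00266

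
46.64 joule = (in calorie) 11.15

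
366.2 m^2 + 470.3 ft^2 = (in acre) 0.1013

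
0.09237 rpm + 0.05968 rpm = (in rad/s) 0.01592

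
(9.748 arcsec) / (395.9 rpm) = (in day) 1.319e-11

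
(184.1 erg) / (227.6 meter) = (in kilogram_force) 8.248e-09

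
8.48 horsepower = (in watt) 6324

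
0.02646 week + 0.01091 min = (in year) 0.0005075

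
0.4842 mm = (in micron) 484.2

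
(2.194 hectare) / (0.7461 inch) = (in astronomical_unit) 7.739e-06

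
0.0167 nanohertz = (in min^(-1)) 1.002e-09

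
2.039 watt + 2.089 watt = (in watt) 4.128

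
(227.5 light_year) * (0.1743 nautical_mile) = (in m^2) 6.948e+20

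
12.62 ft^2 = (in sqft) 12.62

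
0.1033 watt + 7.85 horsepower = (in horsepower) 7.85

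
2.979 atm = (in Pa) 3.018e+05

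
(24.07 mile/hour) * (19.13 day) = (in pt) 5.041e+10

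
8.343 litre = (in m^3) 0.008343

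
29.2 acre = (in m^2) 1.182e+05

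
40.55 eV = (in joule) 6.497e-18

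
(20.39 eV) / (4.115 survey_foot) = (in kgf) 2.656e-19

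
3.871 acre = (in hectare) 1.567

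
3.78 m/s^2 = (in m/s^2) 3.78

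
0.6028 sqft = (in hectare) 5.6e-06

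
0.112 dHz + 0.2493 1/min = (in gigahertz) 1.536e-11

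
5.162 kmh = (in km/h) 5.162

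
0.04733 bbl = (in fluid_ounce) 254.4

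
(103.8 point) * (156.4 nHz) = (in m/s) 5.727e-09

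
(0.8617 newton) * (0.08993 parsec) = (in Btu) 2.266e+12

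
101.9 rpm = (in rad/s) 10.67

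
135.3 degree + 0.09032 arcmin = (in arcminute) 8118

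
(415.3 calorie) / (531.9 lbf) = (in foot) 2.409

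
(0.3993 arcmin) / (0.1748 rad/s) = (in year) 2.107e-11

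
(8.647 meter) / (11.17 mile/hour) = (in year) 5.491e-08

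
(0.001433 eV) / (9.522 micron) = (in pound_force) 5.421e-18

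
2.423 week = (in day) 16.96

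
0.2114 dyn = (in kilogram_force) 2.156e-07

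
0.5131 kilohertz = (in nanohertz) 5.131e+11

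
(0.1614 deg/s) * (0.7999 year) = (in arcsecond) 1.466e+10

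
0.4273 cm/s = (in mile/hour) 0.009558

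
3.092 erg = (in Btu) 2.931e-10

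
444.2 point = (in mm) 156.7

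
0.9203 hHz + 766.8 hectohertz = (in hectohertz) 767.7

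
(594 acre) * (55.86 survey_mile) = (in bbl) 1.359e+12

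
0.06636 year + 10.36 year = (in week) 543.7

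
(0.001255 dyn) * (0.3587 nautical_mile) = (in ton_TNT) 1.993e-15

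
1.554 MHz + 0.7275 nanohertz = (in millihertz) 1.554e+09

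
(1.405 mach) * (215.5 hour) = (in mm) 3.711e+11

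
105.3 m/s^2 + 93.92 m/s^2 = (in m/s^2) 199.2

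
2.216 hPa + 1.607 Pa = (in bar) 0.002232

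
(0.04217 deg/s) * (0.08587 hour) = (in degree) 13.04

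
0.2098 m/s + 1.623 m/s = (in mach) 0.005383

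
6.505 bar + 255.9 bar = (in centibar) 2.624e+04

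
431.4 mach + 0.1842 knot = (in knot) 2.855e+05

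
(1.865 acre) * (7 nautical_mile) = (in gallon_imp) 2.152e+10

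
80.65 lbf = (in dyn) 3.587e+07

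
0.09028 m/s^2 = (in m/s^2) 0.09028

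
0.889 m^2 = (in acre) 0.0002197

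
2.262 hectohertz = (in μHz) 2.262e+08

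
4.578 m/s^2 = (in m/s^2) 4.578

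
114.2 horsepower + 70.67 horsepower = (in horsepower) 184.9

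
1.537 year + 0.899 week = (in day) 567.3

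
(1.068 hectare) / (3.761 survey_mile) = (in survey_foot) 5.789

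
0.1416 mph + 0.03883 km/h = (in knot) 0.144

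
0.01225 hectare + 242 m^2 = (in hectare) 0.03645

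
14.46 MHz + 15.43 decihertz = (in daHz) 1.446e+06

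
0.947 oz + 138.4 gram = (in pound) 0.3643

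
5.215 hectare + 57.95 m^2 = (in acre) 12.9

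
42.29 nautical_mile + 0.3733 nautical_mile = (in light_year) 8.352e-12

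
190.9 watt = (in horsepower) 0.256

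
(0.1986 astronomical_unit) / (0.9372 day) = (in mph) 8.208e+05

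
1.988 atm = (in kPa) 201.4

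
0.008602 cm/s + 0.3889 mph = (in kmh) 0.6262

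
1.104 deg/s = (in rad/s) 0.01927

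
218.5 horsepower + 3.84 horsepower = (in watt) 1.658e+05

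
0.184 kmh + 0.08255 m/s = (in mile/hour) 0.299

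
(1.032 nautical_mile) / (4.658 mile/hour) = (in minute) 15.3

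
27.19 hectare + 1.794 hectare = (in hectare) 28.98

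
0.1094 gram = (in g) 0.1094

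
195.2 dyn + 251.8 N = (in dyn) 2.518e+07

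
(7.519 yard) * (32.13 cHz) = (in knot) 4.294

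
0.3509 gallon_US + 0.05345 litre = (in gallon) 0.365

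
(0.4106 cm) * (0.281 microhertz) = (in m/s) 1.154e-09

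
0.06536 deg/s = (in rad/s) 0.001141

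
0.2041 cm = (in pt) 5.786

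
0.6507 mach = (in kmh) 797.6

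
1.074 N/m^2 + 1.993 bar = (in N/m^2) 1.993e+05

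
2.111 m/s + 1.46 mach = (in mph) 1117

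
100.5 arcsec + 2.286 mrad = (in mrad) 2.773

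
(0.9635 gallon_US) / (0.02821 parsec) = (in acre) 1.035e-21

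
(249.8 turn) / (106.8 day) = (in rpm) 0.001624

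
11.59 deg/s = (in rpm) 1.932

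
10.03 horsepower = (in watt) 7479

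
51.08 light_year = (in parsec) 15.66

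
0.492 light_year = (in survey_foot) 1.527e+16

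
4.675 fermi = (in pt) 1.325e-11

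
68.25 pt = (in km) 2.408e-05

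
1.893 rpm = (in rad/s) 0.1982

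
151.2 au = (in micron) 2.262e+19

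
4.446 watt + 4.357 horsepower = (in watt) 3253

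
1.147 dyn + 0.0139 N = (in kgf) 0.001419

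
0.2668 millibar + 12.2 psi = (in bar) 0.8414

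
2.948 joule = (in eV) 1.84e+19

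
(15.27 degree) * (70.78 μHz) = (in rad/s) 1.886e-05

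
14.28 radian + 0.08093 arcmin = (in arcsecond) 2.945e+06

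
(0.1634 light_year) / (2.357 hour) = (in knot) 3.541e+11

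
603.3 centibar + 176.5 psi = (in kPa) 1820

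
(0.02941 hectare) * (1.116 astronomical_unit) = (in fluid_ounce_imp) 1.728e+18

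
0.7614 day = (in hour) 18.27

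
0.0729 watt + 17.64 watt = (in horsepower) 0.02375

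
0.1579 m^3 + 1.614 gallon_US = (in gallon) 43.33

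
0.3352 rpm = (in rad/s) 0.0351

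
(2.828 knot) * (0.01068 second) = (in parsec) 5.035e-19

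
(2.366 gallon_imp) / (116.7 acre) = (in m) 2.278e-08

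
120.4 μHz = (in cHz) 0.01204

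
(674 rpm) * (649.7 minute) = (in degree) 1.576e+08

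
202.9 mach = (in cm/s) 6.909e+06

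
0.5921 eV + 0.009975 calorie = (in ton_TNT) 9.975e-12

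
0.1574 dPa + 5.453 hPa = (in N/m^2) 545.3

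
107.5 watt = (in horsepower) 0.1442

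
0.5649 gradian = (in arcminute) 30.5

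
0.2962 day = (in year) 0.0008115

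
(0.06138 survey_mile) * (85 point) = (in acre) 0.0007319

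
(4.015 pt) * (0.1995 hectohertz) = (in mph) 0.06321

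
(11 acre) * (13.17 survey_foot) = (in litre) 1.787e+08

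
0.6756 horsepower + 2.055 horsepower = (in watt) 2036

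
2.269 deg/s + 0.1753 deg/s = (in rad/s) 0.04266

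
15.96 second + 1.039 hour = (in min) 62.61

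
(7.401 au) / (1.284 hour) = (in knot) 4.656e+08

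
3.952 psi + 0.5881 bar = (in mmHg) 645.5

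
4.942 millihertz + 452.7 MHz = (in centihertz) 4.527e+10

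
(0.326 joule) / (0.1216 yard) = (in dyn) 2.932e+05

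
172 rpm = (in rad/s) 18.01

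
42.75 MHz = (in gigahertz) 0.04275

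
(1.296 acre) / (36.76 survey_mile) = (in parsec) 2.873e-18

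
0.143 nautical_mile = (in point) 7.507e+05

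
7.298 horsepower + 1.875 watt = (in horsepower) 7.301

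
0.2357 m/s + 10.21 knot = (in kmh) 19.76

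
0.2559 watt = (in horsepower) 0.0003432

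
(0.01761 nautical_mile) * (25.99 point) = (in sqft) 3.219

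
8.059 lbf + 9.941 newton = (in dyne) 4.579e+06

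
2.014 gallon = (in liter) 7.624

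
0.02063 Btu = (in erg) 2.177e+08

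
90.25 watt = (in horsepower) 0.121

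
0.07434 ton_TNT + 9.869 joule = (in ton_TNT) 0.07434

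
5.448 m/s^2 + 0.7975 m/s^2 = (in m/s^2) 6.246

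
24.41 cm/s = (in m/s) 0.2441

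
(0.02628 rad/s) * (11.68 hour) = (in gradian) 7.035e+04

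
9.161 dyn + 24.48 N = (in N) 24.48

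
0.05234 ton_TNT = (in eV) 1.367e+27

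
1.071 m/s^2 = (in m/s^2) 1.071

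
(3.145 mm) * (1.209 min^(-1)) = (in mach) 1.861e-07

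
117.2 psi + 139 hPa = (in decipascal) 8.22e+06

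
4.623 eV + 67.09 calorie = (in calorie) 67.09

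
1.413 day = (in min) 2035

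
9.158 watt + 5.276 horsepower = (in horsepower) 5.288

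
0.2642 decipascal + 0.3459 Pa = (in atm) 3.675e-06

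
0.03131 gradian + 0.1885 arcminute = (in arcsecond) 112.8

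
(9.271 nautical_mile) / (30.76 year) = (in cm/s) 0.00177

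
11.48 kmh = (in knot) 6.199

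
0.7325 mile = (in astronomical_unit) 7.88e-09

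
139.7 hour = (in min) 8382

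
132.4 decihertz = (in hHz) 0.1324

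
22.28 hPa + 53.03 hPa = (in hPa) 75.31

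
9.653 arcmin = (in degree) 0.1609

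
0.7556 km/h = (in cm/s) 20.99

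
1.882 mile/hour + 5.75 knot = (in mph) 8.499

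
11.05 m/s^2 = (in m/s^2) 11.05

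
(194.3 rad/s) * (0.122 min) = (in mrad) 1.422e+06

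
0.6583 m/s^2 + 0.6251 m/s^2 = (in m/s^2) 1.283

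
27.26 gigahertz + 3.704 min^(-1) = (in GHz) 27.26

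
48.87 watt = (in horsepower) 0.06554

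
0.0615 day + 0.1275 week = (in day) 0.954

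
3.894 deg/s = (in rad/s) 0.06796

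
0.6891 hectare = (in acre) 1.703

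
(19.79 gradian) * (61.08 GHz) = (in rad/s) 1.899e+10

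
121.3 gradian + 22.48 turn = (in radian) 143.2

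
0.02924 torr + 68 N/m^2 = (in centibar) 0.0719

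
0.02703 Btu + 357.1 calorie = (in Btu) 1.443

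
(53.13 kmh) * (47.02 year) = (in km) 2.188e+07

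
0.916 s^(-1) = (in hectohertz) 0.00916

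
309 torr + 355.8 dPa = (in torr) 309.3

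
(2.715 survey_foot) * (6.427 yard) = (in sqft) 52.35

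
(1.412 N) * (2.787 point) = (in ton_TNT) 3.318e-13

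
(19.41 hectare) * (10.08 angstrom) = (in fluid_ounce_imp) 6.886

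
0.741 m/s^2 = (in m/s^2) 0.741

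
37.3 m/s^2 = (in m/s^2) 37.3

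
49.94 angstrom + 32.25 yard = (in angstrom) 2.949e+11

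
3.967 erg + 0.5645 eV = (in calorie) 9.481e-08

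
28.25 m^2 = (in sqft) 304.1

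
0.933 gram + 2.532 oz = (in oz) 2.565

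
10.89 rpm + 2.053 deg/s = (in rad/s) 1.176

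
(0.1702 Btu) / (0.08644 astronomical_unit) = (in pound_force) 3.122e-09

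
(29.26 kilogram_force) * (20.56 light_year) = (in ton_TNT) 1.334e+10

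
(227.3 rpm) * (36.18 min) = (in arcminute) 1.776e+08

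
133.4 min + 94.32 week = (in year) 1.809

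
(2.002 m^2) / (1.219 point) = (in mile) 2.893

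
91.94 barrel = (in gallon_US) 3861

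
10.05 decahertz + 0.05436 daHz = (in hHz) 1.01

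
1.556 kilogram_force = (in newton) 15.26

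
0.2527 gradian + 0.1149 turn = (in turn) 0.1155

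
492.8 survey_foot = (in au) 1.004e-09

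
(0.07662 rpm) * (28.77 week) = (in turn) 2.222e+04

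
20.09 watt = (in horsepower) 0.02694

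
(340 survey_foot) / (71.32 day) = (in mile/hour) 3.762e-05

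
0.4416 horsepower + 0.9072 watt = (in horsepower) 0.4428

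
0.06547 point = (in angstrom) 2.31e+05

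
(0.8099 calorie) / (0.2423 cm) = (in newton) 1399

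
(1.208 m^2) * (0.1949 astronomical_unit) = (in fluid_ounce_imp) 1.24e+15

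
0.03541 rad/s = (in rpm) 0.3381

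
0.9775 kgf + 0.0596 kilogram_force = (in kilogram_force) 1.037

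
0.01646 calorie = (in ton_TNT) 1.646e-11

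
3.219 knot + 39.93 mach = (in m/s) 1.36e+04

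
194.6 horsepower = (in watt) 1.451e+05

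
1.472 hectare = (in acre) 3.637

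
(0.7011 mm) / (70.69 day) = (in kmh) 4.132e-10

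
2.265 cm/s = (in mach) 6.652e-05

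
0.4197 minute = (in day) 0.0002915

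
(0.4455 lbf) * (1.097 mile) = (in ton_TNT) 8.362e-07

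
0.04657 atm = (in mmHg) 35.39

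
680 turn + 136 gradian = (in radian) 4275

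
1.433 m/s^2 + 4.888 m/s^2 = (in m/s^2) 6.321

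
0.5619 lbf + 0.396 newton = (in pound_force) 0.6509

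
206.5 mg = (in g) 0.2065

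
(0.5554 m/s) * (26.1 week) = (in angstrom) 8.767e+16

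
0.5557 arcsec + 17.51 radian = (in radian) 17.51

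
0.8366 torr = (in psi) 0.01618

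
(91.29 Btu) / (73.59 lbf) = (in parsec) 9.535e-15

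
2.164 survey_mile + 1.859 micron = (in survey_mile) 2.164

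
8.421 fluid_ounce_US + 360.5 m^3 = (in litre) 3.605e+05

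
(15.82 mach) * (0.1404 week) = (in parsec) 1.482e-08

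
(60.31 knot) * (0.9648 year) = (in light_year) 9.978e-08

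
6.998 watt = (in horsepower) 0.009384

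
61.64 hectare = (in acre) 152.3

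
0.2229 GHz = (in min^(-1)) 1.337e+10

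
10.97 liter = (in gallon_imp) 2.413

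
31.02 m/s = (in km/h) 111.7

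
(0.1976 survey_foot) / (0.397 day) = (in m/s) 1.756e-06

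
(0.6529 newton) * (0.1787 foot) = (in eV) 2.22e+17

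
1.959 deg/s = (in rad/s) 0.03419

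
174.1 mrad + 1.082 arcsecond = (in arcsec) 3.591e+04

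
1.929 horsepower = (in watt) 1438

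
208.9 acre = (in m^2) 8.454e+05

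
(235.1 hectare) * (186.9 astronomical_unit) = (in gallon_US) 1.736e+22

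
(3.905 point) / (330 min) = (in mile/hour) 1.556e-07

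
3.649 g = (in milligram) 3649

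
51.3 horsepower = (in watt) 3.825e+04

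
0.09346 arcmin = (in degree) 0.001558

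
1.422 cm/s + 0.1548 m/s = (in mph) 0.3781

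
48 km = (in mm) 4.8e+07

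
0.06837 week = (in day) 0.4786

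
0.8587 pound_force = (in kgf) 0.3895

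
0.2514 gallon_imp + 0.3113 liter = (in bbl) 0.009147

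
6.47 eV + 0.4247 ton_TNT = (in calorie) 4.247e+08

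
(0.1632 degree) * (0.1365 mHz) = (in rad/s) 3.888e-07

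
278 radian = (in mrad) 2.78e+05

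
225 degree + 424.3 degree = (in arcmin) 3.896e+04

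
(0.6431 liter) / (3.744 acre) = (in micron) 0.04244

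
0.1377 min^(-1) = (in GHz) 2.295e-12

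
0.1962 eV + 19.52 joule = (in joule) 19.52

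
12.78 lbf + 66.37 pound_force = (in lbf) 79.15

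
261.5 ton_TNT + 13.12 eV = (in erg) 1.094e+19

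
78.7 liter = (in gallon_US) 20.79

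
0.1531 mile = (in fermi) 2.464e+17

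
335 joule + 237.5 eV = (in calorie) 80.07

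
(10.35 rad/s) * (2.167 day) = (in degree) 1.11e+08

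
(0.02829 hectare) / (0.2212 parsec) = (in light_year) 4.381e-30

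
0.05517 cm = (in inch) 0.02172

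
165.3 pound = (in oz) 2645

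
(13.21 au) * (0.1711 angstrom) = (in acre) 0.008355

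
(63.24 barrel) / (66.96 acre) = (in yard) 4.058e-05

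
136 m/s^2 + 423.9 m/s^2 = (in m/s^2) 559.9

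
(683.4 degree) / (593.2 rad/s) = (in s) 0.02011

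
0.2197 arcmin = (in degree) 0.003662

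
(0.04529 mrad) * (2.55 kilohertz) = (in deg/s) 6.617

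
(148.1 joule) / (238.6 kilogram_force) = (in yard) 0.06922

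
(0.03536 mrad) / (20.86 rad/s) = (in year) 5.375e-14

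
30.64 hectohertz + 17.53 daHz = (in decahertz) 323.9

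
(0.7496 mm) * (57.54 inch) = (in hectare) 1.096e-07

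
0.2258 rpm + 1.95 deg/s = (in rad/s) 0.05768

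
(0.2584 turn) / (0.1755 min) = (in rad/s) 0.1542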